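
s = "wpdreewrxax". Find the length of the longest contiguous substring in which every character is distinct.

5

add w: [w] len 1
add p: [w, p] len 2
add d: [w, p, d] len 3
add r: [w, p, d, r] len 4
add e: [w, p, d, r, e] len 5
add e (repeat e, move left end past it): [e] len 1
add w: [e, w] len 2
add r: [e, w, r] len 3
add x: [e, w, r, x] len 4
add a: [e, w, r, x, a] len 5
add x (repeat x, move left end past it): [a, x] len 2
Longest all-distinct length: 5.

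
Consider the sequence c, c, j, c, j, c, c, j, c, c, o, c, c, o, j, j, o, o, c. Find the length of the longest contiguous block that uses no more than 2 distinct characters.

10

Extend right; when distinct count exceeds 2, shrink from the left:
add c: window [c] (1 distinct), len 1
add c: window [c, c] (1 distinct), len 2
add j: window [c, c, j] (2 distinct), len 3
add c: window [c, c, j, c] (2 distinct), len 4
add j: window [c, c, j, c, j] (2 distinct), len 5
add c: window [c, c, j, c, j, c] (2 distinct), len 6
add c: window [c, c, j, c, j, c, c] (2 distinct), len 7
add j: window [c, c, j, c, j, c, c, j] (2 distinct), len 8
add c: window [c, c, j, c, j, c, c, j, c] (2 distinct), len 9
add c: window [c, c, j, c, j, c, c, j, c, c] (2 distinct), len 10
add o: window [c, c, o] (2 distinct), len 3
add c: window [c, c, o, c] (2 distinct), len 4
add c: window [c, c, o, c, c] (2 distinct), len 5
add o: window [c, c, o, c, c, o] (2 distinct), len 6
add j: window [o, j] (2 distinct), len 2
add j: window [o, j, j] (2 distinct), len 3
add o: window [o, j, j, o] (2 distinct), len 4
add o: window [o, j, j, o, o] (2 distinct), len 5
add c: window [o, o, c] (2 distinct), len 3
Longest length with ≤2 distinct: 10.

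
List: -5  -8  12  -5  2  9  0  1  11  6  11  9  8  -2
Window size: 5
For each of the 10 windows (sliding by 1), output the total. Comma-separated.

[-5, -8, 12, -5, 2] → sum -4
[-8, 12, -5, 2, 9] → sum 10
[12, -5, 2, 9, 0] → sum 18
[-5, 2, 9, 0, 1] → sum 7
[2, 9, 0, 1, 11] → sum 23
[9, 0, 1, 11, 6] → sum 27
[0, 1, 11, 6, 11] → sum 29
[1, 11, 6, 11, 9] → sum 38
[11, 6, 11, 9, 8] → sum 45
[6, 11, 9, 8, -2] → sum 32

-4, 10, 18, 7, 23, 27, 29, 38, 45, 32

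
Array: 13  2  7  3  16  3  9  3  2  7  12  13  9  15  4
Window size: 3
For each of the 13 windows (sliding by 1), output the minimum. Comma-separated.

Sliding a size-3 window across the 15 values:
(13, 2, 7) → min 2
(2, 7, 3) → min 2
(7, 3, 16) → min 3
(3, 16, 3) → min 3
(16, 3, 9) → min 3
(3, 9, 3) → min 3
(9, 3, 2) → min 2
(3, 2, 7) → min 2
(2, 7, 12) → min 2
(7, 12, 13) → min 7
(12, 13, 9) → min 9
(13, 9, 15) → min 9
(9, 15, 4) → min 4

2, 2, 3, 3, 3, 3, 2, 2, 2, 7, 9, 9, 4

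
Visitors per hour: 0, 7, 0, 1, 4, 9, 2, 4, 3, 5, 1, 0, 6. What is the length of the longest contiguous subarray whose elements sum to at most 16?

Extend to the right; shrink from the left whenever the sum exceeds 16:
[0] sum 0 len 1
[0, 7] sum 7 len 2
[0, 7, 0] sum 7 len 3
[0, 7, 0, 1] sum 8 len 4
[0, 7, 0, 1, 4] sum 12 len 5
[0, 1, 4, 9] sum 14 len 4
[0, 1, 4, 9, 2] sum 16 len 5
[9, 2, 4] sum 15 len 3
[2, 4, 3] sum 9 len 3
[2, 4, 3, 5] sum 14 len 4
[2, 4, 3, 5, 1] sum 15 len 5
[2, 4, 3, 5, 1, 0] sum 15 len 6
[3, 5, 1, 0, 6] sum 15 len 5
Longest length seen: 6.

6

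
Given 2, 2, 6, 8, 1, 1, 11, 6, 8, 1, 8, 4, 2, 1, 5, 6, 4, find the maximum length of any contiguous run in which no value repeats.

6

add 2: [2] len 1
add 2 (repeat 2, move left end past it): [2] len 1
add 6: [2, 6] len 2
add 8: [2, 6, 8] len 3
add 1: [2, 6, 8, 1] len 4
add 1 (repeat 1, move left end past it): [1] len 1
add 11: [1, 11] len 2
add 6: [1, 11, 6] len 3
add 8: [1, 11, 6, 8] len 4
add 1 (repeat 1, move left end past it): [11, 6, 8, 1] len 4
add 8 (repeat 8, move left end past it): [1, 8] len 2
add 4: [1, 8, 4] len 3
add 2: [1, 8, 4, 2] len 4
add 1 (repeat 1, move left end past it): [8, 4, 2, 1] len 4
add 5: [8, 4, 2, 1, 5] len 5
add 6: [8, 4, 2, 1, 5, 6] len 6
add 4 (repeat 4, move left end past it): [2, 1, 5, 6, 4] len 5
Longest all-distinct length: 6.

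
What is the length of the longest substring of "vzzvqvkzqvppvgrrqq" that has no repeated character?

[v] len 1
[v, z] len 2
[z] len 1
[z, v] len 2
[z, v, q] len 3
[q, v] len 2
[q, v, k] len 3
[q, v, k, z] len 4
[v, k, z, q] len 4
[k, z, q, v] len 4
[k, z, q, v, p] len 5
[p] len 1
[p, v] len 2
[p, v, g] len 3
[p, v, g, r] len 4
[r] len 1
[r, q] len 2
[q] len 1
Longest all-distinct length: 5.

5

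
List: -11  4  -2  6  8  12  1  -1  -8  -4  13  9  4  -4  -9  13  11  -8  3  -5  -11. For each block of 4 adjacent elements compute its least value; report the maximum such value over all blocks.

1

[-11, 4, -2, 6] → min -11
[4, -2, 6, 8] → min -2
[-2, 6, 8, 12] → min -2
[6, 8, 12, 1] → min 1
[8, 12, 1, -1] → min -1
[12, 1, -1, -8] → min -8
[1, -1, -8, -4] → min -8
[-1, -8, -4, 13] → min -8
[-8, -4, 13, 9] → min -8
[-4, 13, 9, 4] → min -4
[13, 9, 4, -4] → min -4
[9, 4, -4, -9] → min -9
[4, -4, -9, 13] → min -9
[-4, -9, 13, 11] → min -9
[-9, 13, 11, -8] → min -9
[13, 11, -8, 3] → min -8
[11, -8, 3, -5] → min -8
[-8, 3, -5, -11] → min -11
Maximum of these is 1.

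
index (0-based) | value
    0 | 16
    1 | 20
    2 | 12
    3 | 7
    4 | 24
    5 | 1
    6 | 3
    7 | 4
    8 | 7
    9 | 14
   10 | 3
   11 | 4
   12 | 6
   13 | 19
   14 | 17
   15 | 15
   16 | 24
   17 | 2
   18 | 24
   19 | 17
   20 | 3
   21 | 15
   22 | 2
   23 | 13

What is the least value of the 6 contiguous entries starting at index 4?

1

Elements at indices 4..9: 24, 1, 3, 4, 7, 14
min(24, 1, 3, 4, 7, 14) = 1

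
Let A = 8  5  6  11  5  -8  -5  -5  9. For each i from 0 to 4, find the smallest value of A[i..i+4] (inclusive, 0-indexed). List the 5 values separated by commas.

8 5 6 11 5 → min 5
5 6 11 5 -8 → min -8
6 11 5 -8 -5 → min -8
11 5 -8 -5 -5 → min -8
5 -8 -5 -5 9 → min -8

5, -8, -8, -8, -8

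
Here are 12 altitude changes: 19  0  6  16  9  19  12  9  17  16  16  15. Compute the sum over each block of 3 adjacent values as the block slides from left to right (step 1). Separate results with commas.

(19, 0, 6) → sum 25
(0, 6, 16) → sum 22
(6, 16, 9) → sum 31
(16, 9, 19) → sum 44
(9, 19, 12) → sum 40
(19, 12, 9) → sum 40
(12, 9, 17) → sum 38
(9, 17, 16) → sum 42
(17, 16, 16) → sum 49
(16, 16, 15) → sum 47

25, 22, 31, 44, 40, 40, 38, 42, 49, 47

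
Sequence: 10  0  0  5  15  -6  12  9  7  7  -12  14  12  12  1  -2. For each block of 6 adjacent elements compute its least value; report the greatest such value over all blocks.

(10, 0, 0, 5, 15, -6) → min -6
(0, 0, 5, 15, -6, 12) → min -6
(0, 5, 15, -6, 12, 9) → min -6
(5, 15, -6, 12, 9, 7) → min -6
(15, -6, 12, 9, 7, 7) → min -6
(-6, 12, 9, 7, 7, -12) → min -12
(12, 9, 7, 7, -12, 14) → min -12
(9, 7, 7, -12, 14, 12) → min -12
(7, 7, -12, 14, 12, 12) → min -12
(7, -12, 14, 12, 12, 1) → min -12
(-12, 14, 12, 12, 1, -2) → min -12
Greatest of these is -6.

-6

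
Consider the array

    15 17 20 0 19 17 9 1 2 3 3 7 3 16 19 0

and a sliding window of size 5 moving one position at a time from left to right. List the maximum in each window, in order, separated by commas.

20, 20, 20, 19, 19, 17, 9, 7, 7, 16, 19, 19

Sliding a size-5 window across the 16 values:
[15, 17, 20, 0, 19] → max 20
[17, 20, 0, 19, 17] → max 20
[20, 0, 19, 17, 9] → max 20
[0, 19, 17, 9, 1] → max 19
[19, 17, 9, 1, 2] → max 19
[17, 9, 1, 2, 3] → max 17
[9, 1, 2, 3, 3] → max 9
[1, 2, 3, 3, 7] → max 7
[2, 3, 3, 7, 3] → max 7
[3, 3, 7, 3, 16] → max 16
[3, 7, 3, 16, 19] → max 19
[7, 3, 16, 19, 0] → max 19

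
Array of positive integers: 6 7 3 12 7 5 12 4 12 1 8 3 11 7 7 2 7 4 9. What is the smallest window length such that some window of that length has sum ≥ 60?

8

Extend right; whenever the sum reaches 60, record the length and shrink from the left:
add 6: running sum 6 < 60
add 7: running sum 13 < 60
add 3: running sum 16 < 60
add 12: running sum 28 < 60
add 7: running sum 35 < 60
add 5: running sum 40 < 60
add 12: running sum 52 < 60
add 4: running sum 56 < 60
end 8: [7, 3, 12, 7, 5, 12, 4, 12] sum 62, len 8
end 9: [7, 3, 12, 7, 5, 12, 4, 12, 1] sum 63, len 9
end 10: [12, 7, 5, 12, 4, 12, 1, 8] sum 61, len 8
end 11: [12, 7, 5, 12, 4, 12, 1, 8, 3] sum 64, len 9
end 12: [7, 5, 12, 4, 12, 1, 8, 3, 11] sum 63, len 9
end 13: [5, 12, 4, 12, 1, 8, 3, 11, 7] sum 63, len 9
end 14: [12, 4, 12, 1, 8, 3, 11, 7, 7] sum 65, len 9
end 15: [12, 4, 12, 1, 8, 3, 11, 7, 7, 2] sum 67, len 10
end 16: [4, 12, 1, 8, 3, 11, 7, 7, 2, 7] sum 62, len 10
end 17: [12, 1, 8, 3, 11, 7, 7, 2, 7, 4] sum 62, len 10
end 18: [12, 1, 8, 3, 11, 7, 7, 2, 7, 4, 9] sum 71, len 11
Shortest qualifying length: 8.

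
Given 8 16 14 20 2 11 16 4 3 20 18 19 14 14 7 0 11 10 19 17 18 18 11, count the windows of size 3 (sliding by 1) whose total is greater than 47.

5

[8, 16, 14] → sum 38
[16, 14, 20] → sum 50  > 47 ✓
[14, 20, 2] → sum 36
[20, 2, 11] → sum 33
[2, 11, 16] → sum 29
[11, 16, 4] → sum 31
[16, 4, 3] → sum 23
[4, 3, 20] → sum 27
[3, 20, 18] → sum 41
[20, 18, 19] → sum 57  > 47 ✓
[18, 19, 14] → sum 51  > 47 ✓
[19, 14, 14] → sum 47
[14, 14, 7] → sum 35
[14, 7, 0] → sum 21
[7, 0, 11] → sum 18
[0, 11, 10] → sum 21
[11, 10, 19] → sum 40
[10, 19, 17] → sum 46
[19, 17, 18] → sum 54  > 47 ✓
[17, 18, 18] → sum 53  > 47 ✓
[18, 18, 11] → sum 47
5 windows satisfy the condition.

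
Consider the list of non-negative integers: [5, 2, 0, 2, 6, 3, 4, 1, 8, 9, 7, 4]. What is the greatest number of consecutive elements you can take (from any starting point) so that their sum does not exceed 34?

9

add 5: [5] sum 5, len 1
add 2: [5, 2] sum 7, len 2
add 0: [5, 2, 0] sum 7, len 3
add 2: [5, 2, 0, 2] sum 9, len 4
add 6: [5, 2, 0, 2, 6] sum 15, len 5
add 3: [5, 2, 0, 2, 6, 3] sum 18, len 6
add 4: [5, 2, 0, 2, 6, 3, 4] sum 22, len 7
add 1: [5, 2, 0, 2, 6, 3, 4, 1] sum 23, len 8
add 8: [5, 2, 0, 2, 6, 3, 4, 1, 8] sum 31, len 9
add 9: [0, 2, 6, 3, 4, 1, 8, 9] sum 33, len 8
add 7: [3, 4, 1, 8, 9, 7] sum 32, len 6
add 4: [4, 1, 8, 9, 7, 4] sum 33, len 6
Longest length seen: 9.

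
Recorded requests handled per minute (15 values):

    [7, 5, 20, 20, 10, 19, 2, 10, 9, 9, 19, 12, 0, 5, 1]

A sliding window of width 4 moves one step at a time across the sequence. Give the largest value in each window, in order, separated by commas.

(7, 5, 20, 20) → max 20
(5, 20, 20, 10) → max 20
(20, 20, 10, 19) → max 20
(20, 10, 19, 2) → max 20
(10, 19, 2, 10) → max 19
(19, 2, 10, 9) → max 19
(2, 10, 9, 9) → max 10
(10, 9, 9, 19) → max 19
(9, 9, 19, 12) → max 19
(9, 19, 12, 0) → max 19
(19, 12, 0, 5) → max 19
(12, 0, 5, 1) → max 12

20, 20, 20, 20, 19, 19, 10, 19, 19, 19, 19, 12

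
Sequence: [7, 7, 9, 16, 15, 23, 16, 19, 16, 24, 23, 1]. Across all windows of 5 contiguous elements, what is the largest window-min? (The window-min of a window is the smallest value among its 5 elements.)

16

(7, 7, 9, 16, 15) → min 7
(7, 9, 16, 15, 23) → min 7
(9, 16, 15, 23, 16) → min 9
(16, 15, 23, 16, 19) → min 15
(15, 23, 16, 19, 16) → min 15
(23, 16, 19, 16, 24) → min 16
(16, 19, 16, 24, 23) → min 16
(19, 16, 24, 23, 1) → min 1
Largest of these is 16.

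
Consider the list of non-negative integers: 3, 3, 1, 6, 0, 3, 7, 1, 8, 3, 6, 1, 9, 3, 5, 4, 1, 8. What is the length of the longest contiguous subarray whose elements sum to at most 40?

→ 3: sum 3, len 1
→ 3: sum 6, len 2
→ 1: sum 7, len 3
→ 6: sum 13, len 4
→ 0: sum 13, len 5
→ 3: sum 16, len 6
→ 7: sum 23, len 7
→ 1: sum 24, len 8
→ 8: sum 32, len 9
→ 3: sum 35, len 10
→ 6 (dropped 3): sum 38, len 10
→ 1: sum 39, len 11
→ 9 (dropped 3, 1, 6): sum 38, len 9
→ 3 (dropped 0, 3): sum 38, len 8
→ 5 (dropped 7): sum 36, len 8
→ 4: sum 40, len 9
→ 1 (dropped 1): sum 40, len 9
→ 8 (dropped 8): sum 40, len 9
Longest length seen: 11.

11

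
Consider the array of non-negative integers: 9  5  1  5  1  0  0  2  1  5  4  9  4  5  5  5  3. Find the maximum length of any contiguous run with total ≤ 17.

8

add 9: [9] sum 9, len 1
add 5: [9, 5] sum 14, len 2
add 1: [9, 5, 1] sum 15, len 3
add 5: [5, 1, 5] sum 11, len 3
add 1: [5, 1, 5, 1] sum 12, len 4
add 0: [5, 1, 5, 1, 0] sum 12, len 5
add 0: [5, 1, 5, 1, 0, 0] sum 12, len 6
add 2: [5, 1, 5, 1, 0, 0, 2] sum 14, len 7
add 1: [5, 1, 5, 1, 0, 0, 2, 1] sum 15, len 8
add 5: [1, 5, 1, 0, 0, 2, 1, 5] sum 15, len 8
add 4: [1, 0, 0, 2, 1, 5, 4] sum 13, len 7
add 9: [4, 9] sum 13, len 2
add 4: [4, 9, 4] sum 17, len 3
add 5: [4, 5] sum 9, len 2
add 5: [4, 5, 5] sum 14, len 3
add 5: [5, 5, 5] sum 15, len 3
add 3: [5, 5, 3] sum 13, len 3
Longest length seen: 8.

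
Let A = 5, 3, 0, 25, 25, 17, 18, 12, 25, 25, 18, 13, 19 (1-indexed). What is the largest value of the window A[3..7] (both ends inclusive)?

25

Elements at indices 3..7: 0, 25, 25, 17, 18
max(0, 25, 25, 17, 18) = 25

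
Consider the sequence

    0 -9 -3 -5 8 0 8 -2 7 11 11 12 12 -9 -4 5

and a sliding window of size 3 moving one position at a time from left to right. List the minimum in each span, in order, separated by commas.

0 -9 -3 → min -9
-9 -3 -5 → min -9
-3 -5 8 → min -5
-5 8 0 → min -5
8 0 8 → min 0
0 8 -2 → min -2
8 -2 7 → min -2
-2 7 11 → min -2
7 11 11 → min 7
11 11 12 → min 11
11 12 12 → min 11
12 12 -9 → min -9
12 -9 -4 → min -9
-9 -4 5 → min -9

-9, -9, -5, -5, 0, -2, -2, -2, 7, 11, 11, -9, -9, -9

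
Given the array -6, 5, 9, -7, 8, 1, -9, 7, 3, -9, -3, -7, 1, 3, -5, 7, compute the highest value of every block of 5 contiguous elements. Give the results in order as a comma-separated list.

Sliding a size-5 window across the 16 values:
-6 5 9 -7 8 → max 9
5 9 -7 8 1 → max 9
9 -7 8 1 -9 → max 9
-7 8 1 -9 7 → max 8
8 1 -9 7 3 → max 8
1 -9 7 3 -9 → max 7
-9 7 3 -9 -3 → max 7
7 3 -9 -3 -7 → max 7
3 -9 -3 -7 1 → max 3
-9 -3 -7 1 3 → max 3
-3 -7 1 3 -5 → max 3
-7 1 3 -5 7 → max 7

9, 9, 9, 8, 8, 7, 7, 7, 3, 3, 3, 7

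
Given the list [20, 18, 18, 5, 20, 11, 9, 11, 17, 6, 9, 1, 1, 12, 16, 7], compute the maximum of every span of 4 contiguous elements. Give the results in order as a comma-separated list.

20 18 18 5 → max 20
18 18 5 20 → max 20
18 5 20 11 → max 20
5 20 11 9 → max 20
20 11 9 11 → max 20
11 9 11 17 → max 17
9 11 17 6 → max 17
11 17 6 9 → max 17
17 6 9 1 → max 17
6 9 1 1 → max 9
9 1 1 12 → max 12
1 1 12 16 → max 16
1 12 16 7 → max 16

20, 20, 20, 20, 20, 17, 17, 17, 17, 9, 12, 16, 16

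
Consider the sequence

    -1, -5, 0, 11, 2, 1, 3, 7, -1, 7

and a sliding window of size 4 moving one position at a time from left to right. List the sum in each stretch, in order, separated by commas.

5, 8, 14, 17, 13, 10, 16

-1 -5 0 11 → sum 5
-5 0 11 2 → sum 8
0 11 2 1 → sum 14
11 2 1 3 → sum 17
2 1 3 7 → sum 13
1 3 7 -1 → sum 10
3 7 -1 7 → sum 16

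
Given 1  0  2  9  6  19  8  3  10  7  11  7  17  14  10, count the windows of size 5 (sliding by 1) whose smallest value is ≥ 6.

3

[1, 0, 2, 9, 6] → min 0
[0, 2, 9, 6, 19] → min 0
[2, 9, 6, 19, 8] → min 2
[9, 6, 19, 8, 3] → min 3
[6, 19, 8, 3, 10] → min 3
[19, 8, 3, 10, 7] → min 3
[8, 3, 10, 7, 11] → min 3
[3, 10, 7, 11, 7] → min 3
[10, 7, 11, 7, 17] → min 7  ≥ 6 ✓
[7, 11, 7, 17, 14] → min 7  ≥ 6 ✓
[11, 7, 17, 14, 10] → min 7  ≥ 6 ✓
3 windows satisfy the condition.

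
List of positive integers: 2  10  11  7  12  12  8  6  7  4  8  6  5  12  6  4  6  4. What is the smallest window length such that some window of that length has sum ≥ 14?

2

Extend right; whenever the sum reaches 14, record the length and shrink from the left:
add 2: running sum 2 < 14
add 10: running sum 12 < 14
end 2: [10, 11] sum 21, len 2
end 3: [11, 7] sum 18, len 2
end 4: [7, 12] sum 19, len 2
end 5: [12, 12] sum 24, len 2
end 6: [12, 8] sum 20, len 2
end 7: [8, 6] sum 14, len 2
end 8: [8, 6, 7] sum 21, len 3
end 9: [6, 7, 4] sum 17, len 3
end 10: [7, 4, 8] sum 19, len 3
end 11: [8, 6] sum 14, len 2
end 12: [8, 6, 5] sum 19, len 3
end 13: [5, 12] sum 17, len 2
end 14: [12, 6] sum 18, len 2
end 15: [12, 6, 4] sum 22, len 3
end 16: [6, 4, 6] sum 16, len 3
end 17: [4, 6, 4] sum 14, len 3
Shortest qualifying length: 2.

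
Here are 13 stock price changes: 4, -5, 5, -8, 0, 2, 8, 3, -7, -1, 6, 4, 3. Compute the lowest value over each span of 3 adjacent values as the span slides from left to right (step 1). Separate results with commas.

-5, -8, -8, -8, 0, 2, -7, -7, -7, -1, 3

(4, -5, 5) → min -5
(-5, 5, -8) → min -8
(5, -8, 0) → min -8
(-8, 0, 2) → min -8
(0, 2, 8) → min 0
(2, 8, 3) → min 2
(8, 3, -7) → min -7
(3, -7, -1) → min -7
(-7, -1, 6) → min -7
(-1, 6, 4) → min -1
(6, 4, 3) → min 3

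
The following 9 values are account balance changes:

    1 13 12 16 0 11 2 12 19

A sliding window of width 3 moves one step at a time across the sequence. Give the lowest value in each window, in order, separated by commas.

(1, 13, 12) → min 1
(13, 12, 16) → min 12
(12, 16, 0) → min 0
(16, 0, 11) → min 0
(0, 11, 2) → min 0
(11, 2, 12) → min 2
(2, 12, 19) → min 2

1, 12, 0, 0, 0, 2, 2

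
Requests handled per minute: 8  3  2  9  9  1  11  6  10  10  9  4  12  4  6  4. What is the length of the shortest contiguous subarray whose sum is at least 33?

add 8: running sum 8 < 33
add 3: running sum 11 < 33
add 2: running sum 13 < 33
add 9: running sum 22 < 33
add 9: running sum 31 < 33
add 1: running sum 32 < 33
add 11: shortest ending here [3, 2, 9, 9, 1, 11] sum 35, len 6
add 6: shortest ending here [9, 9, 1, 11, 6] sum 36, len 5
add 10: shortest ending here [9, 1, 11, 6, 10] sum 37, len 5
add 10: shortest ending here [11, 6, 10, 10] sum 37, len 4
add 9: shortest ending here [6, 10, 10, 9] sum 35, len 4
add 4: shortest ending here [10, 10, 9, 4] sum 33, len 4
add 12: shortest ending here [10, 9, 4, 12] sum 35, len 4
add 4: shortest ending here [10, 9, 4, 12, 4] sum 39, len 5
add 6: shortest ending here [9, 4, 12, 4, 6] sum 35, len 5
add 4: shortest ending here [9, 4, 12, 4, 6, 4] sum 39, len 6
Shortest qualifying length: 4.

4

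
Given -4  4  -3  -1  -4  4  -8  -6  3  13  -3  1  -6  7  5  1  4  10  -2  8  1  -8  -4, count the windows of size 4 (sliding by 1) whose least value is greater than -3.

5

-4 4 -3 -1 → min -4
4 -3 -1 -4 → min -4
-3 -1 -4 4 → min -4
-1 -4 4 -8 → min -8
-4 4 -8 -6 → min -8
4 -8 -6 3 → min -8
-8 -6 3 13 → min -8
-6 3 13 -3 → min -6
3 13 -3 1 → min -3
13 -3 1 -6 → min -6
-3 1 -6 7 → min -6
1 -6 7 5 → min -6
-6 7 5 1 → min -6
7 5 1 4 → min 1  > -3 ✓
5 1 4 10 → min 1  > -3 ✓
1 4 10 -2 → min -2  > -3 ✓
4 10 -2 8 → min -2  > -3 ✓
10 -2 8 1 → min -2  > -3 ✓
-2 8 1 -8 → min -8
8 1 -8 -4 → min -8
5 windows satisfy the condition.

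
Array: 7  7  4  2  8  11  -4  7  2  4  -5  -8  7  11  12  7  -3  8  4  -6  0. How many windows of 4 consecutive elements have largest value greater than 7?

(7, 7, 4, 2) → max 7
(7, 4, 2, 8) → max 8  > 7 ✓
(4, 2, 8, 11) → max 11  > 7 ✓
(2, 8, 11, -4) → max 11  > 7 ✓
(8, 11, -4, 7) → max 11  > 7 ✓
(11, -4, 7, 2) → max 11  > 7 ✓
(-4, 7, 2, 4) → max 7
(7, 2, 4, -5) → max 7
(2, 4, -5, -8) → max 4
(4, -5, -8, 7) → max 7
(-5, -8, 7, 11) → max 11  > 7 ✓
(-8, 7, 11, 12) → max 12  > 7 ✓
(7, 11, 12, 7) → max 12  > 7 ✓
(11, 12, 7, -3) → max 12  > 7 ✓
(12, 7, -3, 8) → max 12  > 7 ✓
(7, -3, 8, 4) → max 8  > 7 ✓
(-3, 8, 4, -6) → max 8  > 7 ✓
(8, 4, -6, 0) → max 8  > 7 ✓
13 windows satisfy the condition.

13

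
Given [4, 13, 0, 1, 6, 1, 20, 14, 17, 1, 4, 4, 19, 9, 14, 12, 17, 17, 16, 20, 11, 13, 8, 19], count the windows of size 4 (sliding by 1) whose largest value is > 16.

(4, 13, 0, 1) → max 13
(13, 0, 1, 6) → max 13
(0, 1, 6, 1) → max 6
(1, 6, 1, 20) → max 20  > 16 ✓
(6, 1, 20, 14) → max 20  > 16 ✓
(1, 20, 14, 17) → max 20  > 16 ✓
(20, 14, 17, 1) → max 20  > 16 ✓
(14, 17, 1, 4) → max 17  > 16 ✓
(17, 1, 4, 4) → max 17  > 16 ✓
(1, 4, 4, 19) → max 19  > 16 ✓
(4, 4, 19, 9) → max 19  > 16 ✓
(4, 19, 9, 14) → max 19  > 16 ✓
(19, 9, 14, 12) → max 19  > 16 ✓
(9, 14, 12, 17) → max 17  > 16 ✓
(14, 12, 17, 17) → max 17  > 16 ✓
(12, 17, 17, 16) → max 17  > 16 ✓
(17, 17, 16, 20) → max 20  > 16 ✓
(17, 16, 20, 11) → max 20  > 16 ✓
(16, 20, 11, 13) → max 20  > 16 ✓
(20, 11, 13, 8) → max 20  > 16 ✓
(11, 13, 8, 19) → max 19  > 16 ✓
18 windows satisfy the condition.

18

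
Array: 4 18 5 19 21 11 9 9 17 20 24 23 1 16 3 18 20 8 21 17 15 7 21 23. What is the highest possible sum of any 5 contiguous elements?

93

4 18 5 19 21 → sum 67
18 5 19 21 11 → sum 74
5 19 21 11 9 → sum 65
19 21 11 9 9 → sum 69
21 11 9 9 17 → sum 67
11 9 9 17 20 → sum 66
9 9 17 20 24 → sum 79
9 17 20 24 23 → sum 93
17 20 24 23 1 → sum 85
20 24 23 1 16 → sum 84
24 23 1 16 3 → sum 67
23 1 16 3 18 → sum 61
1 16 3 18 20 → sum 58
16 3 18 20 8 → sum 65
3 18 20 8 21 → sum 70
18 20 8 21 17 → sum 84
20 8 21 17 15 → sum 81
8 21 17 15 7 → sum 68
21 17 15 7 21 → sum 81
17 15 7 21 23 → sum 83
Highest of these is 93.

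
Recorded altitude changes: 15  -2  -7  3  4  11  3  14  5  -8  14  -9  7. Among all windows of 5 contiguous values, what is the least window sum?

9

(15, -2, -7, 3, 4) → sum 13
(-2, -7, 3, 4, 11) → sum 9
(-7, 3, 4, 11, 3) → sum 14
(3, 4, 11, 3, 14) → sum 35
(4, 11, 3, 14, 5) → sum 37
(11, 3, 14, 5, -8) → sum 25
(3, 14, 5, -8, 14) → sum 28
(14, 5, -8, 14, -9) → sum 16
(5, -8, 14, -9, 7) → sum 9
Least of these is 9.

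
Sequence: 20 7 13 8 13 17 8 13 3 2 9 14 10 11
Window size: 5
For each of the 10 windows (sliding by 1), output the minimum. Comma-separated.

7, 7, 8, 8, 3, 2, 2, 2, 2, 2

(20, 7, 13, 8, 13) → min 7
(7, 13, 8, 13, 17) → min 7
(13, 8, 13, 17, 8) → min 8
(8, 13, 17, 8, 13) → min 8
(13, 17, 8, 13, 3) → min 3
(17, 8, 13, 3, 2) → min 2
(8, 13, 3, 2, 9) → min 2
(13, 3, 2, 9, 14) → min 2
(3, 2, 9, 14, 10) → min 2
(2, 9, 14, 10, 11) → min 2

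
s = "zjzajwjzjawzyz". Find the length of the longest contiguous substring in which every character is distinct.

5

[z] len 1
[z, j] len 2
[j, z] len 2
[j, z, a] len 3
[z, a, j] len 3
[z, a, j, w] len 4
[w, j] len 2
[w, j, z] len 3
[z, j] len 2
[z, j, a] len 3
[z, j, a, w] len 4
[j, a, w, z] len 4
[j, a, w, z, y] len 5
[y, z] len 2
Longest all-distinct length: 5.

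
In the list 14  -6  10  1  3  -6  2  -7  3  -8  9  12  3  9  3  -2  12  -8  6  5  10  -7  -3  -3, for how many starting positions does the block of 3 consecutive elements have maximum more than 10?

7

(14, -6, 10) → max 14  > 10 ✓
(-6, 10, 1) → max 10
(10, 1, 3) → max 10
(1, 3, -6) → max 3
(3, -6, 2) → max 3
(-6, 2, -7) → max 2
(2, -7, 3) → max 3
(-7, 3, -8) → max 3
(3, -8, 9) → max 9
(-8, 9, 12) → max 12  > 10 ✓
(9, 12, 3) → max 12  > 10 ✓
(12, 3, 9) → max 12  > 10 ✓
(3, 9, 3) → max 9
(9, 3, -2) → max 9
(3, -2, 12) → max 12  > 10 ✓
(-2, 12, -8) → max 12  > 10 ✓
(12, -8, 6) → max 12  > 10 ✓
(-8, 6, 5) → max 6
(6, 5, 10) → max 10
(5, 10, -7) → max 10
(10, -7, -3) → max 10
(-7, -3, -3) → max -3
7 windows satisfy the condition.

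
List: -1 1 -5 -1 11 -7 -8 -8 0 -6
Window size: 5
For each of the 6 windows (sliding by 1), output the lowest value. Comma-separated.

(-1, 1, -5, -1, 11) → min -5
(1, -5, -1, 11, -7) → min -7
(-5, -1, 11, -7, -8) → min -8
(-1, 11, -7, -8, -8) → min -8
(11, -7, -8, -8, 0) → min -8
(-7, -8, -8, 0, -6) → min -8

-5, -7, -8, -8, -8, -8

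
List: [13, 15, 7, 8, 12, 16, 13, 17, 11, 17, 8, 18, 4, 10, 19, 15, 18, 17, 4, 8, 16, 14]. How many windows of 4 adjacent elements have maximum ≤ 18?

[13, 15, 7, 8] → max 15  ≤ 18 ✓
[15, 7, 8, 12] → max 15  ≤ 18 ✓
[7, 8, 12, 16] → max 16  ≤ 18 ✓
[8, 12, 16, 13] → max 16  ≤ 18 ✓
[12, 16, 13, 17] → max 17  ≤ 18 ✓
[16, 13, 17, 11] → max 17  ≤ 18 ✓
[13, 17, 11, 17] → max 17  ≤ 18 ✓
[17, 11, 17, 8] → max 17  ≤ 18 ✓
[11, 17, 8, 18] → max 18  ≤ 18 ✓
[17, 8, 18, 4] → max 18  ≤ 18 ✓
[8, 18, 4, 10] → max 18  ≤ 18 ✓
[18, 4, 10, 19] → max 19
[4, 10, 19, 15] → max 19
[10, 19, 15, 18] → max 19
[19, 15, 18, 17] → max 19
[15, 18, 17, 4] → max 18  ≤ 18 ✓
[18, 17, 4, 8] → max 18  ≤ 18 ✓
[17, 4, 8, 16] → max 17  ≤ 18 ✓
[4, 8, 16, 14] → max 16  ≤ 18 ✓
15 windows satisfy the condition.

15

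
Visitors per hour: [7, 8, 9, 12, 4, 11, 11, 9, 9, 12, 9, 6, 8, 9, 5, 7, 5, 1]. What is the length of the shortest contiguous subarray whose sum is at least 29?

Extend right; whenever the sum reaches 29, record the length and shrink from the left:
add 7: running sum 7 < 29
add 8: running sum 15 < 29
add 9: running sum 24 < 29
end 3: [8, 9, 12] sum 29, len 3
end 4: [8, 9, 12, 4] sum 33, len 4
end 5: [9, 12, 4, 11] sum 36, len 4
end 6: [12, 4, 11, 11] sum 38, len 4
end 7: [11, 11, 9] sum 31, len 3
end 8: [11, 9, 9] sum 29, len 3
end 9: [9, 9, 12] sum 30, len 3
end 10: [9, 12, 9] sum 30, len 3
end 11: [9, 12, 9, 6] sum 36, len 4
end 12: [12, 9, 6, 8] sum 35, len 4
end 13: [9, 6, 8, 9] sum 32, len 4
end 14: [9, 6, 8, 9, 5] sum 37, len 5
end 15: [8, 9, 5, 7] sum 29, len 4
end 16: [8, 9, 5, 7, 5] sum 34, len 5
end 17: [8, 9, 5, 7, 5, 1] sum 35, len 6
Shortest qualifying length: 3.

3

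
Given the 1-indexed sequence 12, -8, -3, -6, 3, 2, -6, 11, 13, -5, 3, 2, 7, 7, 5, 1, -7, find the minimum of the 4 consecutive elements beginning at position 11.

Elements at indices 11..14: 3, 2, 7, 7
min(3, 2, 7, 7) = 2

2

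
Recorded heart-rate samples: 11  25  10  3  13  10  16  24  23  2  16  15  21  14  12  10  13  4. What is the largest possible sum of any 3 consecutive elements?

63

Window sums for each of the 16 positions:
11 25 10 → sum 46
25 10 3 → sum 38
10 3 13 → sum 26
3 13 10 → sum 26
13 10 16 → sum 39
10 16 24 → sum 50
16 24 23 → sum 63
24 23 2 → sum 49
23 2 16 → sum 41
2 16 15 → sum 33
16 15 21 → sum 52
15 21 14 → sum 50
21 14 12 → sum 47
14 12 10 → sum 36
12 10 13 → sum 35
10 13 4 → sum 27
Largest of these is 63.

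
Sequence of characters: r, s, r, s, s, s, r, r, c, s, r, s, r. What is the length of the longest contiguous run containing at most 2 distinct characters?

Extend right; when distinct count exceeds 2, shrink from the left:
[r] 1 distinct, len 1
[r, s] 2 distinct, len 2
[r, s, r] 2 distinct, len 3
[r, s, r, s] 2 distinct, len 4
[r, s, r, s, s] 2 distinct, len 5
[r, s, r, s, s, s] 2 distinct, len 6
[r, s, r, s, s, s, r] 2 distinct, len 7
[r, s, r, s, s, s, r, r] 2 distinct, len 8
[r, r, c] 2 distinct, len 3
[c, s] 2 distinct, len 2
[s, r] 2 distinct, len 2
[s, r, s] 2 distinct, len 3
[s, r, s, r] 2 distinct, len 4
Longest length with ≤2 distinct: 8.

8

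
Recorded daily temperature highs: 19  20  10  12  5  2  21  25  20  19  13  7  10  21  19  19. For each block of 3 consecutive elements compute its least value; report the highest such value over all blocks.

20

19 20 10 → min 10
20 10 12 → min 10
10 12 5 → min 5
12 5 2 → min 2
5 2 21 → min 2
2 21 25 → min 2
21 25 20 → min 20
25 20 19 → min 19
20 19 13 → min 13
19 13 7 → min 7
13 7 10 → min 7
7 10 21 → min 7
10 21 19 → min 10
21 19 19 → min 19
Highest of these is 20.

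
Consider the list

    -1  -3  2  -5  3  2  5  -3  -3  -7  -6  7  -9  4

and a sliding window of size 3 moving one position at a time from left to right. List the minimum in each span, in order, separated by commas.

-3, -5, -5, -5, 2, -3, -3, -7, -7, -7, -9, -9

(-1, -3, 2) → min -3
(-3, 2, -5) → min -5
(2, -5, 3) → min -5
(-5, 3, 2) → min -5
(3, 2, 5) → min 2
(2, 5, -3) → min -3
(5, -3, -3) → min -3
(-3, -3, -7) → min -7
(-3, -7, -6) → min -7
(-7, -6, 7) → min -7
(-6, 7, -9) → min -9
(7, -9, 4) → min -9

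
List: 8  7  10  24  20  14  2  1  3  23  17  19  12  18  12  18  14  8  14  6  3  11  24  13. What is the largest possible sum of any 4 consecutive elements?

71

(8, 7, 10, 24) → sum 49
(7, 10, 24, 20) → sum 61
(10, 24, 20, 14) → sum 68
(24, 20, 14, 2) → sum 60
(20, 14, 2, 1) → sum 37
(14, 2, 1, 3) → sum 20
(2, 1, 3, 23) → sum 29
(1, 3, 23, 17) → sum 44
(3, 23, 17, 19) → sum 62
(23, 17, 19, 12) → sum 71
(17, 19, 12, 18) → sum 66
(19, 12, 18, 12) → sum 61
(12, 18, 12, 18) → sum 60
(18, 12, 18, 14) → sum 62
(12, 18, 14, 8) → sum 52
(18, 14, 8, 14) → sum 54
(14, 8, 14, 6) → sum 42
(8, 14, 6, 3) → sum 31
(14, 6, 3, 11) → sum 34
(6, 3, 11, 24) → sum 44
(3, 11, 24, 13) → sum 51
Largest of these is 71.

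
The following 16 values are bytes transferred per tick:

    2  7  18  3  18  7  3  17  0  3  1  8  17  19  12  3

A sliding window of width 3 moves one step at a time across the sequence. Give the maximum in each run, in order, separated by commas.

18, 18, 18, 18, 18, 17, 17, 17, 3, 8, 17, 19, 19, 19

2 7 18 → max 18
7 18 3 → max 18
18 3 18 → max 18
3 18 7 → max 18
18 7 3 → max 18
7 3 17 → max 17
3 17 0 → max 17
17 0 3 → max 17
0 3 1 → max 3
3 1 8 → max 8
1 8 17 → max 17
8 17 19 → max 19
17 19 12 → max 19
19 12 3 → max 19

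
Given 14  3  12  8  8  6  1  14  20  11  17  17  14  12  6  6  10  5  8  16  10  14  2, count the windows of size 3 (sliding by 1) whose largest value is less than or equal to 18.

14 3 12 → max 14  ≤ 18 ✓
3 12 8 → max 12  ≤ 18 ✓
12 8 8 → max 12  ≤ 18 ✓
8 8 6 → max 8  ≤ 18 ✓
8 6 1 → max 8  ≤ 18 ✓
6 1 14 → max 14  ≤ 18 ✓
1 14 20 → max 20
14 20 11 → max 20
20 11 17 → max 20
11 17 17 → max 17  ≤ 18 ✓
17 17 14 → max 17  ≤ 18 ✓
17 14 12 → max 17  ≤ 18 ✓
14 12 6 → max 14  ≤ 18 ✓
12 6 6 → max 12  ≤ 18 ✓
6 6 10 → max 10  ≤ 18 ✓
6 10 5 → max 10  ≤ 18 ✓
10 5 8 → max 10  ≤ 18 ✓
5 8 16 → max 16  ≤ 18 ✓
8 16 10 → max 16  ≤ 18 ✓
16 10 14 → max 16  ≤ 18 ✓
10 14 2 → max 14  ≤ 18 ✓
18 windows satisfy the condition.

18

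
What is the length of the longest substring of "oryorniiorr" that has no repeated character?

[o] len 1
[o, r] len 2
[o, r, y] len 3
[r, y, o] len 3
[y, o, r] len 3
[y, o, r, n] len 4
[y, o, r, n, i] len 5
[i] len 1
[i, o] len 2
[i, o, r] len 3
[r] len 1
Longest all-distinct length: 5.

5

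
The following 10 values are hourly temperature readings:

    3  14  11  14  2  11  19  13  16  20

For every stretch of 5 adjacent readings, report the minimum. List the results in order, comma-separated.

Sliding a size-5 window across the 10 values:
3 14 11 14 2 → min 2
14 11 14 2 11 → min 2
11 14 2 11 19 → min 2
14 2 11 19 13 → min 2
2 11 19 13 16 → min 2
11 19 13 16 20 → min 11

2, 2, 2, 2, 2, 11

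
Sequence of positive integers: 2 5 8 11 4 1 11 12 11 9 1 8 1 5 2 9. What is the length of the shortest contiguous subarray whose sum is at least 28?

add 2: running sum 2 < 28
add 5: running sum 7 < 28
add 8: running sum 15 < 28
add 11: running sum 26 < 28
end 4: [5, 8, 11, 4] sum 28, len 4
end 5: [5, 8, 11, 4, 1] sum 29, len 5
end 6: [8, 11, 4, 1, 11] sum 35, len 5
end 7: [4, 1, 11, 12] sum 28, len 4
end 8: [11, 12, 11] sum 34, len 3
end 9: [12, 11, 9] sum 32, len 3
end 10: [12, 11, 9, 1] sum 33, len 4
end 11: [11, 9, 1, 8] sum 29, len 4
end 12: [11, 9, 1, 8, 1] sum 30, len 5
end 13: [11, 9, 1, 8, 1, 5] sum 35, len 6
end 14: [11, 9, 1, 8, 1, 5, 2] sum 37, len 7
end 15: [9, 1, 8, 1, 5, 2, 9] sum 35, len 7
Shortest qualifying length: 3.

3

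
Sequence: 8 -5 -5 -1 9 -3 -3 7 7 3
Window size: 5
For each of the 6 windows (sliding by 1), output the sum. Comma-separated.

Sliding a size-5 window across the 10 values:
[8, -5, -5, -1, 9] → sum 6
[-5, -5, -1, 9, -3] → sum -5
[-5, -1, 9, -3, -3] → sum -3
[-1, 9, -3, -3, 7] → sum 9
[9, -3, -3, 7, 7] → sum 17
[-3, -3, 7, 7, 3] → sum 11

6, -5, -3, 9, 17, 11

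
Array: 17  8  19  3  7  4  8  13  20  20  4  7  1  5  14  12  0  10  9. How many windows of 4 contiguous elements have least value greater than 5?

[17, 8, 19, 3] → min 3
[8, 19, 3, 7] → min 3
[19, 3, 7, 4] → min 3
[3, 7, 4, 8] → min 3
[7, 4, 8, 13] → min 4
[4, 8, 13, 20] → min 4
[8, 13, 20, 20] → min 8  > 5 ✓
[13, 20, 20, 4] → min 4
[20, 20, 4, 7] → min 4
[20, 4, 7, 1] → min 1
[4, 7, 1, 5] → min 1
[7, 1, 5, 14] → min 1
[1, 5, 14, 12] → min 1
[5, 14, 12, 0] → min 0
[14, 12, 0, 10] → min 0
[12, 0, 10, 9] → min 0
1 window satisfy the condition.

1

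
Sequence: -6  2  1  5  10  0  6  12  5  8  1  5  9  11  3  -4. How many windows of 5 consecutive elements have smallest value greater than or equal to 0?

10

[-6, 2, 1, 5, 10] → min -6
[2, 1, 5, 10, 0] → min 0  ≥ 0 ✓
[1, 5, 10, 0, 6] → min 0  ≥ 0 ✓
[5, 10, 0, 6, 12] → min 0  ≥ 0 ✓
[10, 0, 6, 12, 5] → min 0  ≥ 0 ✓
[0, 6, 12, 5, 8] → min 0  ≥ 0 ✓
[6, 12, 5, 8, 1] → min 1  ≥ 0 ✓
[12, 5, 8, 1, 5] → min 1  ≥ 0 ✓
[5, 8, 1, 5, 9] → min 1  ≥ 0 ✓
[8, 1, 5, 9, 11] → min 1  ≥ 0 ✓
[1, 5, 9, 11, 3] → min 1  ≥ 0 ✓
[5, 9, 11, 3, -4] → min -4
10 windows satisfy the condition.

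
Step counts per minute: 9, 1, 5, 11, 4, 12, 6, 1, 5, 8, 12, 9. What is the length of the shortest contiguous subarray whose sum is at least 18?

2

add 9: running sum 9 < 18
add 1: running sum 10 < 18
add 5: running sum 15 < 18
end 3: [9, 1, 5, 11] sum 26, len 4
end 4: [5, 11, 4] sum 20, len 3
end 5: [11, 4, 12] sum 27, len 3
end 6: [12, 6] sum 18, len 2
end 7: [12, 6, 1] sum 19, len 3
end 8: [12, 6, 1, 5] sum 24, len 4
end 9: [6, 1, 5, 8] sum 20, len 4
end 10: [8, 12] sum 20, len 2
end 11: [12, 9] sum 21, len 2
Shortest qualifying length: 2.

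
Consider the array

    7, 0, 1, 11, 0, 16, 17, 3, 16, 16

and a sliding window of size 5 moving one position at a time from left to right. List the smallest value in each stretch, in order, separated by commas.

0, 0, 0, 0, 0, 3

(7, 0, 1, 11, 0) → min 0
(0, 1, 11, 0, 16) → min 0
(1, 11, 0, 16, 17) → min 0
(11, 0, 16, 17, 3) → min 0
(0, 16, 17, 3, 16) → min 0
(16, 17, 3, 16, 16) → min 3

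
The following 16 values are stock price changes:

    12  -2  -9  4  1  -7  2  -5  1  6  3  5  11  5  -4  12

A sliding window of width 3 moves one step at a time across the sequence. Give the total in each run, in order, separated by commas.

Sliding a size-3 window across the 16 values:
12 -2 -9 → sum 1
-2 -9 4 → sum -7
-9 4 1 → sum -4
4 1 -7 → sum -2
1 -7 2 → sum -4
-7 2 -5 → sum -10
2 -5 1 → sum -2
-5 1 6 → sum 2
1 6 3 → sum 10
6 3 5 → sum 14
3 5 11 → sum 19
5 11 5 → sum 21
11 5 -4 → sum 12
5 -4 12 → sum 13

1, -7, -4, -2, -4, -10, -2, 2, 10, 14, 19, 21, 12, 13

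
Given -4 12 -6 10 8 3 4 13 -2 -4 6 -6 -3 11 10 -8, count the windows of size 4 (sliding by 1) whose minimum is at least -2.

(-4, 12, -6, 10) → min -6
(12, -6, 10, 8) → min -6
(-6, 10, 8, 3) → min -6
(10, 8, 3, 4) → min 3  ≥ -2 ✓
(8, 3, 4, 13) → min 3  ≥ -2 ✓
(3, 4, 13, -2) → min -2  ≥ -2 ✓
(4, 13, -2, -4) → min -4
(13, -2, -4, 6) → min -4
(-2, -4, 6, -6) → min -6
(-4, 6, -6, -3) → min -6
(6, -6, -3, 11) → min -6
(-6, -3, 11, 10) → min -6
(-3, 11, 10, -8) → min -8
3 windows satisfy the condition.

3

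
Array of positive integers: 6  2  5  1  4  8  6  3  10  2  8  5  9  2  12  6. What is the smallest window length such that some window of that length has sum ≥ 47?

7

add 6: running sum 6 < 47
add 2: running sum 8 < 47
add 5: running sum 13 < 47
add 1: running sum 14 < 47
add 4: running sum 18 < 47
add 8: running sum 26 < 47
add 6: running sum 32 < 47
add 3: running sum 35 < 47
add 10: running sum 45 < 47
add 2: shortest ending here [6, 2, 5, 1, 4, 8, 6, 3, 10, 2] sum 47, len 10
add 8: shortest ending here [5, 1, 4, 8, 6, 3, 10, 2, 8] sum 47, len 9
add 5: shortest ending here [1, 4, 8, 6, 3, 10, 2, 8, 5] sum 47, len 9
add 9: shortest ending here [8, 6, 3, 10, 2, 8, 5, 9] sum 51, len 8
add 2: shortest ending here [8, 6, 3, 10, 2, 8, 5, 9, 2] sum 53, len 9
add 12: shortest ending here [10, 2, 8, 5, 9, 2, 12] sum 48, len 7
add 6: shortest ending here [10, 2, 8, 5, 9, 2, 12, 6] sum 54, len 8
Shortest qualifying length: 7.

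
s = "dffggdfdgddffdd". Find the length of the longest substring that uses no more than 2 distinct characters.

Extend right; when distinct count exceeds 2, shrink from the left:
add d: window [d] (1 distinct), len 1
add f: window [d, f] (2 distinct), len 2
add f: window [d, f, f] (2 distinct), len 3
add g: window [f, f, g] (2 distinct), len 3
add g: window [f, f, g, g] (2 distinct), len 4
add d: window [g, g, d] (2 distinct), len 3
add f: window [d, f] (2 distinct), len 2
add d: window [d, f, d] (2 distinct), len 3
add g: window [d, g] (2 distinct), len 2
add d: window [d, g, d] (2 distinct), len 3
add d: window [d, g, d, d] (2 distinct), len 4
add f: window [d, d, f] (2 distinct), len 3
add f: window [d, d, f, f] (2 distinct), len 4
add d: window [d, d, f, f, d] (2 distinct), len 5
add d: window [d, d, f, f, d, d] (2 distinct), len 6
Longest length with ≤2 distinct: 6.

6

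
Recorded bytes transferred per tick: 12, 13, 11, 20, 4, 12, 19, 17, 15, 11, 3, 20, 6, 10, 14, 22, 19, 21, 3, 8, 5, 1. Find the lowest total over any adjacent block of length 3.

12 13 11 → sum 36
13 11 20 → sum 44
11 20 4 → sum 35
20 4 12 → sum 36
4 12 19 → sum 35
12 19 17 → sum 48
19 17 15 → sum 51
17 15 11 → sum 43
15 11 3 → sum 29
11 3 20 → sum 34
3 20 6 → sum 29
20 6 10 → sum 36
6 10 14 → sum 30
10 14 22 → sum 46
14 22 19 → sum 55
22 19 21 → sum 62
19 21 3 → sum 43
21 3 8 → sum 32
3 8 5 → sum 16
8 5 1 → sum 14
Lowest of these is 14.

14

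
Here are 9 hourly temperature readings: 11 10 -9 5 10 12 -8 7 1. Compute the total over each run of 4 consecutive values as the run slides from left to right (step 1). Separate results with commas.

(11, 10, -9, 5) → sum 17
(10, -9, 5, 10) → sum 16
(-9, 5, 10, 12) → sum 18
(5, 10, 12, -8) → sum 19
(10, 12, -8, 7) → sum 21
(12, -8, 7, 1) → sum 12

17, 16, 18, 19, 21, 12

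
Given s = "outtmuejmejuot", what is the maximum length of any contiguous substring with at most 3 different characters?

Extend right; when distinct count exceeds 3, shrink from the left:
[o] 1 distinct, len 1
[o, u] 2 distinct, len 2
[o, u, t] 3 distinct, len 3
[o, u, t, t] 3 distinct, len 4
[u, t, t, m] 3 distinct, len 4
[u, t, t, m, u] 3 distinct, len 5
[m, u, e] 3 distinct, len 3
[u, e, j] 3 distinct, len 3
[e, j, m] 3 distinct, len 3
[e, j, m, e] 3 distinct, len 4
[e, j, m, e, j] 3 distinct, len 5
[e, j, u] 3 distinct, len 3
[j, u, o] 3 distinct, len 3
[u, o, t] 3 distinct, len 3
Longest length with ≤3 distinct: 5.

5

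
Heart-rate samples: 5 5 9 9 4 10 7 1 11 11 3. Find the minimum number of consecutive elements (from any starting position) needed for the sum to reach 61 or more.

8

add 5: running sum 5 < 61
add 5: running sum 10 < 61
add 9: running sum 19 < 61
add 9: running sum 28 < 61
add 4: running sum 32 < 61
add 10: running sum 42 < 61
add 7: running sum 49 < 61
add 1: running sum 50 < 61
add 11: shortest ending here [5, 5, 9, 9, 4, 10, 7, 1, 11] sum 61, len 9
add 11: shortest ending here [9, 9, 4, 10, 7, 1, 11, 11] sum 62, len 8
add 3: shortest ending here [9, 9, 4, 10, 7, 1, 11, 11, 3] sum 65, len 9
Shortest qualifying length: 8.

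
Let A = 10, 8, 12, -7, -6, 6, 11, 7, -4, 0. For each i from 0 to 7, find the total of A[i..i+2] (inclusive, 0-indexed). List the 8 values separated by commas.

[10, 8, 12] → sum 30
[8, 12, -7] → sum 13
[12, -7, -6] → sum -1
[-7, -6, 6] → sum -7
[-6, 6, 11] → sum 11
[6, 11, 7] → sum 24
[11, 7, -4] → sum 14
[7, -4, 0] → sum 3

30, 13, -1, -7, 11, 24, 14, 3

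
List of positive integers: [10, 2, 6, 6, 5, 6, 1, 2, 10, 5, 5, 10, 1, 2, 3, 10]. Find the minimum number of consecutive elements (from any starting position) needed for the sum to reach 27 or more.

add 10: running sum 10 < 27
add 2: running sum 12 < 27
add 6: running sum 18 < 27
add 6: running sum 24 < 27
add 5: shortest ending here [10, 2, 6, 6, 5] sum 29, len 5
add 6: shortest ending here [10, 2, 6, 6, 5, 6] sum 35, len 6
add 1: shortest ending here [10, 2, 6, 6, 5, 6, 1] sum 36, len 7
add 2: shortest ending here [2, 6, 6, 5, 6, 1, 2] sum 28, len 7
add 10: shortest ending here [6, 5, 6, 1, 2, 10] sum 30, len 6
add 5: shortest ending here [5, 6, 1, 2, 10, 5] sum 29, len 6
add 5: shortest ending here [6, 1, 2, 10, 5, 5] sum 29, len 6
add 10: shortest ending here [10, 5, 5, 10] sum 30, len 4
add 1: shortest ending here [10, 5, 5, 10, 1] sum 31, len 5
add 2: shortest ending here [10, 5, 5, 10, 1, 2] sum 33, len 6
add 3: shortest ending here [10, 5, 5, 10, 1, 2, 3] sum 36, len 7
add 10: shortest ending here [5, 10, 1, 2, 3, 10] sum 31, len 6
Shortest qualifying length: 4.

4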